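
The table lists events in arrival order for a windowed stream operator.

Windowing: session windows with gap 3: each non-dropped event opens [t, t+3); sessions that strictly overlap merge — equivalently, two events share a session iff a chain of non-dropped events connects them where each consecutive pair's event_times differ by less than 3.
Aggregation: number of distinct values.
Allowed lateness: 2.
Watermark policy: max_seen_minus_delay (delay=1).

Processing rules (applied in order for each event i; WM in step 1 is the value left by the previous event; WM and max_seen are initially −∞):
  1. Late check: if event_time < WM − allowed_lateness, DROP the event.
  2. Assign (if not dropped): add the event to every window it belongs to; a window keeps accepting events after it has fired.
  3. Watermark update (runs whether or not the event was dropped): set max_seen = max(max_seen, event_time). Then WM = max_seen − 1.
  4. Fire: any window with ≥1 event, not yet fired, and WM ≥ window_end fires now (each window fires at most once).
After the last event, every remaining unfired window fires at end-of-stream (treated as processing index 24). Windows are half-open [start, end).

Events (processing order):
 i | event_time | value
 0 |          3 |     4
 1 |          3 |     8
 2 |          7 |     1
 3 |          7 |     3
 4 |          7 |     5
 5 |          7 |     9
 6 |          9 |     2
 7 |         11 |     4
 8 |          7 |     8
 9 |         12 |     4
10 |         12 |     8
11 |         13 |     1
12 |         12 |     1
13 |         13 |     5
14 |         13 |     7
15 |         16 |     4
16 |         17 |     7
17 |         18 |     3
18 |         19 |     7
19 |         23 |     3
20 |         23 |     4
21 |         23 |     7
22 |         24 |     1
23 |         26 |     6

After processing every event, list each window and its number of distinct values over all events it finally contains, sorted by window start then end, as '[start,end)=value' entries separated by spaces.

[3,6)=2 [7,16)=8 [16,22)=3 [23,29)=5

i=0 t=3 v=4: → [3,6); WM=2
i=1 t=3 v=8: → [3,6); WM=2
i=2 t=7 v=1: → [7,10); WM=6
i=3 t=7 v=3: → [7,10); WM=6
i=4 t=7 v=5: → [7,10); WM=6
i=5 t=7 v=9: → [7,10); WM=6
i=6 t=9 v=2: → [7,12); WM=8
i=7 t=11 v=4: → [7,14); WM=10
i=8 t=7 v=8: DROP (t<10-2); WM=10
i=9 t=12 v=4: → [7,15); WM=11
i=10 t=12 v=8: → [7,15); WM=11
i=11 t=13 v=1: → [7,16); WM=12
i=12 t=12 v=1: → [7,16); WM=12
i=13 t=13 v=5: → [7,16); WM=12
i=14 t=13 v=7: → [7,16); WM=12
i=15 t=16 v=4: → [16,19); WM=15
i=16 t=17 v=7: → [16,20); WM=16
i=17 t=18 v=3: → [16,21); WM=17
i=18 t=19 v=7: → [16,22); WM=18
i=19 t=23 v=3: → [23,26); WM=22
i=20 t=23 v=4: → [23,26); WM=22
i=21 t=23 v=7: → [23,26); WM=22
i=22 t=24 v=1: → [23,27); WM=23
i=23 t=26 v=6: → [23,29); WM=25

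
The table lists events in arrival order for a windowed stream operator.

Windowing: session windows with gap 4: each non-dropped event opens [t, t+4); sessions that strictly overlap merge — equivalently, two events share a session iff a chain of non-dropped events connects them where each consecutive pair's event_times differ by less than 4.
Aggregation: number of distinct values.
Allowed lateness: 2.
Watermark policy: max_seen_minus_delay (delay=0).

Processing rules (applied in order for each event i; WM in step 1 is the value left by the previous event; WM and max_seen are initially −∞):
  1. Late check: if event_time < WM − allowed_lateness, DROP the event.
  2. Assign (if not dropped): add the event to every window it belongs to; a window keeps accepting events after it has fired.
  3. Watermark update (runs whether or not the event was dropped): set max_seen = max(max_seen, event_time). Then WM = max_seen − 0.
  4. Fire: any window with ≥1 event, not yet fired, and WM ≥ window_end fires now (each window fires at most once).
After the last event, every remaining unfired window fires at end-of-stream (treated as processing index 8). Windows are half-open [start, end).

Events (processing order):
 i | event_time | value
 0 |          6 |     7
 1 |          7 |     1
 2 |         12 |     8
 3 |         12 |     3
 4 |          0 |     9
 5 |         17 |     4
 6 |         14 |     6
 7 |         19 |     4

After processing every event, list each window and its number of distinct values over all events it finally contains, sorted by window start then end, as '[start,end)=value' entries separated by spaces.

i=0 t=6 v=7: → [6,10); WM=6
i=1 t=7 v=1: → [6,11); WM=7
i=2 t=12 v=8: → [12,16); WM=12
i=3 t=12 v=3: → [12,16); WM=12
i=4 t=0 v=9: DROP (t<12-2); WM=12
i=5 t=17 v=4: → [17,21); WM=17
i=6 t=14 v=6: DROP (t<17-2); WM=17
i=7 t=19 v=4: → [17,23); WM=19

[6,11)=2 [12,16)=2 [17,23)=1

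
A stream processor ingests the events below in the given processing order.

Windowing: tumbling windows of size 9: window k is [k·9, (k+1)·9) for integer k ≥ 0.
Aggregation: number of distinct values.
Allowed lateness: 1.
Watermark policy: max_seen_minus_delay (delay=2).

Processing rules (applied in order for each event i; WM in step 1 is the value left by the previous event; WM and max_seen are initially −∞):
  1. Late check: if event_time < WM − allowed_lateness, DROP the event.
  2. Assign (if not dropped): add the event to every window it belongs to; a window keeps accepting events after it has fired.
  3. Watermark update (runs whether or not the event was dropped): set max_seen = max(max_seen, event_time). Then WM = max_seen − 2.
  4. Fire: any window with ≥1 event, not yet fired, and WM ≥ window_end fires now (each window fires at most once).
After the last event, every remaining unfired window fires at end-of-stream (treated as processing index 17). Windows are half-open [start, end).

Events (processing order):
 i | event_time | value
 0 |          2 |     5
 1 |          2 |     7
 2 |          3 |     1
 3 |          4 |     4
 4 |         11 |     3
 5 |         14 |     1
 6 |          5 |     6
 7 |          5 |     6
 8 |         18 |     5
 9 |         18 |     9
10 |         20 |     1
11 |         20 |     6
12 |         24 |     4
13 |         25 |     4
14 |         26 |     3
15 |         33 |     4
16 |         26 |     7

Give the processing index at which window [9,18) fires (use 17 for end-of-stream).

10

i=0 t=2 v=5: → [0,9); WM=0
i=1 t=2 v=7: → [0,9); WM=0
i=2 t=3 v=1: → [0,9); WM=1
i=3 t=4 v=4: → [0,9); WM=2
i=4 t=11 v=3: → [9,18); WM=9; [0,9) fires=4
i=5 t=14 v=1: → [9,18); WM=12
i=6 t=5 v=6: DROP (t<12-1); WM=12
i=7 t=5 v=6: DROP (t<12-1); WM=12
i=8 t=18 v=5: → [18,27); WM=16
i=9 t=18 v=9: → [18,27); WM=16
i=10 t=20 v=1: → [18,27); WM=18; [9,18) fires=2
i=11 t=20 v=6: → [18,27); WM=18
i=12 t=24 v=4: → [18,27); WM=22
i=13 t=25 v=4: → [18,27); WM=23
i=14 t=26 v=3: → [18,27); WM=24
i=15 t=33 v=4: → [27,36); WM=31; [18,27) fires=6
i=16 t=26 v=7: DROP (t<31-1); WM=31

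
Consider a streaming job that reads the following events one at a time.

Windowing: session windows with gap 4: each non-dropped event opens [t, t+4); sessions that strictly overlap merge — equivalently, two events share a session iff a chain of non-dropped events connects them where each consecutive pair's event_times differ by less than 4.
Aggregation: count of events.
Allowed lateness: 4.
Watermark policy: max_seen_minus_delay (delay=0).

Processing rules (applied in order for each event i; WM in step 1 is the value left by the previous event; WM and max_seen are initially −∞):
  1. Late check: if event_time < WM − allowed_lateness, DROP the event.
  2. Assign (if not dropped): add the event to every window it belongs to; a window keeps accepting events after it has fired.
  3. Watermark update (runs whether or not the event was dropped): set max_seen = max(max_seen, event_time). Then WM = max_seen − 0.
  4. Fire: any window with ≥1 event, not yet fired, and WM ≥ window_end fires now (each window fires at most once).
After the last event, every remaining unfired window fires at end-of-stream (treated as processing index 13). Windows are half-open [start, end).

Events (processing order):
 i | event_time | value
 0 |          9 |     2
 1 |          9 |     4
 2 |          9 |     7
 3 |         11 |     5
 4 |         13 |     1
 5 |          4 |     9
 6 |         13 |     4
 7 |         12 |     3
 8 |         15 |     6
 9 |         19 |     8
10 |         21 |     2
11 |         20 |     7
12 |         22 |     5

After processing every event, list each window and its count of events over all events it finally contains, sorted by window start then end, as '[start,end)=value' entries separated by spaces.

i=0 t=9 v=2: → [9,13); WM=9
i=1 t=9 v=4: → [9,13); WM=9
i=2 t=9 v=7: → [9,13); WM=9
i=3 t=11 v=5: → [9,15); WM=11
i=4 t=13 v=1: → [9,17); WM=13
i=5 t=4 v=9: DROP (t<13-4); WM=13
i=6 t=13 v=4: → [9,17); WM=13
i=7 t=12 v=3: → [9,17); WM=13
i=8 t=15 v=6: → [9,19); WM=15
i=9 t=19 v=8: → [19,23); WM=19
i=10 t=21 v=2: → [19,25); WM=21
i=11 t=20 v=7: → [19,25); WM=21
i=12 t=22 v=5: → [19,26); WM=22

[9,19)=8 [19,26)=4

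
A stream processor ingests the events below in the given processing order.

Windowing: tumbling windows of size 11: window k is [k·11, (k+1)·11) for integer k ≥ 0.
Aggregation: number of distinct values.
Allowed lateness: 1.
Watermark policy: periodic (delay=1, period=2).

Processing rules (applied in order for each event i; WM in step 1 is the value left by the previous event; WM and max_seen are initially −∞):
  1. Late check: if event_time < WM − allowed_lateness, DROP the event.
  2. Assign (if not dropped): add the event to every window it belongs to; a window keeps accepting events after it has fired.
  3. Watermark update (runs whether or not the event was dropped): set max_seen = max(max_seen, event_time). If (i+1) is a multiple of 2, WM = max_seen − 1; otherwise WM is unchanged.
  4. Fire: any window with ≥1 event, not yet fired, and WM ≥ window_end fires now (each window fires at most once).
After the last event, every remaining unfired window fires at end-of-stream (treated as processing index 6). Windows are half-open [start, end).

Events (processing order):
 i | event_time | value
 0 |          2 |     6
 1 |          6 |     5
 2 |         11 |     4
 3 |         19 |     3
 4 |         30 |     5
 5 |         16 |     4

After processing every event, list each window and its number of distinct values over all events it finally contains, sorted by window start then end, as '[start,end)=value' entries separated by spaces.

[0,11)=2 [11,22)=2 [22,33)=1

i=0 t=2 v=6: → [0,11); WM=−∞
i=1 t=6 v=5: → [0,11); WM=5
i=2 t=11 v=4: → [11,22); WM=5
i=3 t=19 v=3: → [11,22); WM=18; [0,11) fires=2
i=4 t=30 v=5: → [22,33); WM=18
i=5 t=16 v=4: DROP (t<18-1); WM=29; [11,22) fires=2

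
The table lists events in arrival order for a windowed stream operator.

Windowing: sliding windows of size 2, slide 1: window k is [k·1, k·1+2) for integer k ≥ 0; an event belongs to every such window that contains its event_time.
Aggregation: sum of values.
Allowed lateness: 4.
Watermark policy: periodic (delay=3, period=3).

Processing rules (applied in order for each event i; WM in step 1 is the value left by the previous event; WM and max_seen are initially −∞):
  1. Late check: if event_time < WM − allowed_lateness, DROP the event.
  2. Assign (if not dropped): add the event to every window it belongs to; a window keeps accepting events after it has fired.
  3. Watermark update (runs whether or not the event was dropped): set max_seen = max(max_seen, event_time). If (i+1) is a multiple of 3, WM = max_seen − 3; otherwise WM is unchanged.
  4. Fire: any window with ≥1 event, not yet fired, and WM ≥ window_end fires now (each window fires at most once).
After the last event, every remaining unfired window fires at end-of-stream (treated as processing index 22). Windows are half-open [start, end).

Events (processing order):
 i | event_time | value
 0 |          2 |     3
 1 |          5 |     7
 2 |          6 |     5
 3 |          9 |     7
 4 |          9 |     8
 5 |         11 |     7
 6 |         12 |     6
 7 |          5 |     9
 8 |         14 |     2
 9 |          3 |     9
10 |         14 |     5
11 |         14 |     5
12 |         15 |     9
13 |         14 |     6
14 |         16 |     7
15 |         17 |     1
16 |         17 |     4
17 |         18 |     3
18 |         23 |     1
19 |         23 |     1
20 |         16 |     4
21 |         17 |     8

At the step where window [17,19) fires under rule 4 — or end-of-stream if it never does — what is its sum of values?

i=0 t=2 v=3: → [2,4),[1,3); WM=−∞
i=1 t=5 v=7: → [5,7),[4,6); WM=−∞
i=2 t=6 v=5: → [6,8),[5,7); WM=3; [1,3) fires=3
i=3 t=9 v=7: → [9,11),[8,10); WM=3
i=4 t=9 v=8: → [9,11),[8,10); WM=3
i=5 t=11 v=7: → [11,13),[10,12); WM=8; [2,4) fires=3 [4,6) fires=7 [5,7) fires=12 [6,8) fires=5
i=6 t=12 v=6: → [12,14),[11,13); WM=8
i=7 t=5 v=9: → [5,7),[4,6); WM=8
i=8 t=14 v=2: → [14,16),[13,15); WM=11; [8,10) fires=15 [9,11) fires=15
i=9 t=3 v=9: DROP (t<11-4); WM=11
i=10 t=14 v=5: → [14,16),[13,15); WM=11
i=11 t=14 v=5: → [14,16),[13,15); WM=11
i=12 t=15 v=9: → [15,17),[14,16); WM=11
i=13 t=14 v=6: → [14,16),[13,15); WM=11
i=14 t=16 v=7: → [16,18),[15,17); WM=13; [10,12) fires=7 [11,13) fires=13
i=15 t=17 v=1: → [17,19),[16,18); WM=13
i=16 t=17 v=4: → [17,19),[16,18); WM=13
i=17 t=18 v=3: → [18,20),[17,19); WM=15; [12,14) fires=6 [13,15) fires=18
i=18 t=23 v=1: → [23,25),[22,24); WM=15
i=19 t=23 v=1: → [23,25),[22,24); WM=15
i=20 t=16 v=4: → [16,18),[15,17); WM=20; [14,16) fires=27 [15,17) fires=20 [16,18) fires=16 [17,19) fires=8 [18,20) fires=3
i=21 t=17 v=8: → [17,19),[16,18); WM=20

8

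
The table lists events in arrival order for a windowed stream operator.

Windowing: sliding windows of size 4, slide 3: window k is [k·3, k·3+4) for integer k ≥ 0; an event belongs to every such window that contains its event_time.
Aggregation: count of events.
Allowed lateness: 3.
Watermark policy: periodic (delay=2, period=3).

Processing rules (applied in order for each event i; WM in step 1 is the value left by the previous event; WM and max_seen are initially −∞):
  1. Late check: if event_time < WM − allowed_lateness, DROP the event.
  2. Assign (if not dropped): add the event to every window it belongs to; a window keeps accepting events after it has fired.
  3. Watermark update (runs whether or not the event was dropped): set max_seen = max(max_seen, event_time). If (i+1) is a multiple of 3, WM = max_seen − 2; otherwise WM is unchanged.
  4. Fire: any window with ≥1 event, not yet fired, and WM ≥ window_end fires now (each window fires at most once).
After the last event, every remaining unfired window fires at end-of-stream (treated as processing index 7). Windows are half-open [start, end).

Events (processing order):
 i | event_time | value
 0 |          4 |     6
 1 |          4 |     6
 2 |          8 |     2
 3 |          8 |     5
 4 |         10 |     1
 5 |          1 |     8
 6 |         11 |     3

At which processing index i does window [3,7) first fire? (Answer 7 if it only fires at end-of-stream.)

5

i=0 t=4 v=6: → [3,7); WM=−∞
i=1 t=4 v=6: → [3,7); WM=−∞
i=2 t=8 v=2: → [6,10); WM=6
i=3 t=8 v=5: → [6,10); WM=6
i=4 t=10 v=1: → [9,13); WM=6
i=5 t=1 v=8: DROP (t<6-3); WM=8; [3,7) fires=2
i=6 t=11 v=3: → [9,13); WM=8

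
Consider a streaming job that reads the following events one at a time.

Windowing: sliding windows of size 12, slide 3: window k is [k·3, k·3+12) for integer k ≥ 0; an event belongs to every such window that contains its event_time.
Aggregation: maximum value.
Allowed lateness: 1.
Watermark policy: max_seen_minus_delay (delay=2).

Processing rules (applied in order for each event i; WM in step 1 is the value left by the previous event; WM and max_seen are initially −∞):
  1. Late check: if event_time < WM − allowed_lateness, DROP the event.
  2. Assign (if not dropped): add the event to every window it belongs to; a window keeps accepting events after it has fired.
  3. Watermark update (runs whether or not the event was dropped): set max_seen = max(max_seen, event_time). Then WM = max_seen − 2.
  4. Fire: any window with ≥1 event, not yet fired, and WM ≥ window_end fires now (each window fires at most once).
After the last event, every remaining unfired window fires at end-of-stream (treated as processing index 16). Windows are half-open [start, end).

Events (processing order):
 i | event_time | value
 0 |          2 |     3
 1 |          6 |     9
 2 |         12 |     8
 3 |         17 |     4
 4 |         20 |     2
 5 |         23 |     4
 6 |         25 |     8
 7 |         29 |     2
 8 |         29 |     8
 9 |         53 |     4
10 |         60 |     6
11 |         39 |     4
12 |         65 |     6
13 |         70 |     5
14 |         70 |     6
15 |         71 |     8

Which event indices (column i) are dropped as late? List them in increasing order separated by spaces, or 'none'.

i=0 t=2 v=3: → [0,12); WM=0
i=1 t=6 v=9: → [6,18),[3,15),[0,12); WM=4
i=2 t=12 v=8: → [12,24),[9,21),[6,18),[3,15); WM=10
i=3 t=17 v=4: → [15,27),[12,24),[9,21),[6,18); WM=15; [0,12) fires=9 [3,15) fires=9
i=4 t=20 v=2: → [18,30),[15,27),[12,24),[9,21); WM=18; [6,18) fires=9
i=5 t=23 v=4: → [21,33),[18,30),[15,27),[12,24); WM=21; [9,21) fires=8
i=6 t=25 v=8: → [24,36),[21,33),[18,30),[15,27); WM=23
i=7 t=29 v=2: → [27,39),[24,36),[21,33),[18,30); WM=27; [12,24) fires=8 [15,27) fires=8
i=8 t=29 v=8: → [27,39),[24,36),[21,33),[18,30); WM=27
i=9 t=53 v=4: → [51,63),[48,60),[45,57),[42,54); WM=51; [18,30) fires=8 [21,33) fires=8 [24,36) fires=8 [27,39) fires=8
i=10 t=60 v=6: → [60,72),[57,69),[54,66),[51,63); WM=58; [42,54) fires=4 [45,57) fires=4
i=11 t=39 v=4: DROP (t<58-1); WM=58
i=12 t=65 v=6: → [63,75),[60,72),[57,69),[54,66); WM=63; [48,60) fires=4 [51,63) fires=6
i=13 t=70 v=5: → [69,81),[66,78),[63,75),[60,72); WM=68; [54,66) fires=6
i=14 t=70 v=6: → [69,81),[66,78),[63,75),[60,72); WM=68
i=15 t=71 v=8: → [69,81),[66,78),[63,75),[60,72); WM=69; [57,69) fires=6

11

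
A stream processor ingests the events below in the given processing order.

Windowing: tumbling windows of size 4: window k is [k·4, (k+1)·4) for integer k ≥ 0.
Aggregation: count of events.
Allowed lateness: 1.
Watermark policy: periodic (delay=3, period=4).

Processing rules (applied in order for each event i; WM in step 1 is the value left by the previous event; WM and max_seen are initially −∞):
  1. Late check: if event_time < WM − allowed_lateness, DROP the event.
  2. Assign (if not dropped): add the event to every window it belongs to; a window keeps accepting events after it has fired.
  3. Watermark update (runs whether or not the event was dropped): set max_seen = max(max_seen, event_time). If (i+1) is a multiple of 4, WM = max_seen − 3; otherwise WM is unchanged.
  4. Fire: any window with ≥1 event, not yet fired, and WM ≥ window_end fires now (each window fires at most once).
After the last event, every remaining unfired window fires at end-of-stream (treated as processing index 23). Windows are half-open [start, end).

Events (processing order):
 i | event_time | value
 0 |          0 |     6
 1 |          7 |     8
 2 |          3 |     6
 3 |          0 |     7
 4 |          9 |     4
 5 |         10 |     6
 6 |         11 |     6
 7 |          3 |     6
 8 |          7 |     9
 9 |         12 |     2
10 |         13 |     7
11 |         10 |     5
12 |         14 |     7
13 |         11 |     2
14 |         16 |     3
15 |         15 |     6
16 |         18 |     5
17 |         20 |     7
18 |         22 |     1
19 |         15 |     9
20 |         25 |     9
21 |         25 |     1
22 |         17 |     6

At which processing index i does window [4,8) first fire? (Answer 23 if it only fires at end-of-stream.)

7

i=0 t=0 v=6: → [0,4); WM=−∞
i=1 t=7 v=8: → [4,8); WM=−∞
i=2 t=3 v=6: → [0,4); WM=−∞
i=3 t=0 v=7: → [0,4); WM=4; [0,4) fires=3
i=4 t=9 v=4: → [8,12); WM=4
i=5 t=10 v=6: → [8,12); WM=4
i=6 t=11 v=6: → [8,12); WM=4
i=7 t=3 v=6: → [0,4); WM=8; [4,8) fires=1
i=8 t=7 v=9: → [4,8); WM=8
i=9 t=12 v=2: → [12,16); WM=8
i=10 t=13 v=7: → [12,16); WM=8
i=11 t=10 v=5: → [8,12); WM=10
i=12 t=14 v=7: → [12,16); WM=10
i=13 t=11 v=2: → [8,12); WM=10
i=14 t=16 v=3: → [16,20); WM=10
i=15 t=15 v=6: → [12,16); WM=13; [8,12) fires=5
i=16 t=18 v=5: → [16,20); WM=13
i=17 t=20 v=7: → [20,24); WM=13
i=18 t=22 v=1: → [20,24); WM=13
i=19 t=15 v=9: → [12,16); WM=19; [12,16) fires=5
i=20 t=25 v=9: → [24,28); WM=19
i=21 t=25 v=1: → [24,28); WM=19
i=22 t=17 v=6: DROP (t<19-1); WM=19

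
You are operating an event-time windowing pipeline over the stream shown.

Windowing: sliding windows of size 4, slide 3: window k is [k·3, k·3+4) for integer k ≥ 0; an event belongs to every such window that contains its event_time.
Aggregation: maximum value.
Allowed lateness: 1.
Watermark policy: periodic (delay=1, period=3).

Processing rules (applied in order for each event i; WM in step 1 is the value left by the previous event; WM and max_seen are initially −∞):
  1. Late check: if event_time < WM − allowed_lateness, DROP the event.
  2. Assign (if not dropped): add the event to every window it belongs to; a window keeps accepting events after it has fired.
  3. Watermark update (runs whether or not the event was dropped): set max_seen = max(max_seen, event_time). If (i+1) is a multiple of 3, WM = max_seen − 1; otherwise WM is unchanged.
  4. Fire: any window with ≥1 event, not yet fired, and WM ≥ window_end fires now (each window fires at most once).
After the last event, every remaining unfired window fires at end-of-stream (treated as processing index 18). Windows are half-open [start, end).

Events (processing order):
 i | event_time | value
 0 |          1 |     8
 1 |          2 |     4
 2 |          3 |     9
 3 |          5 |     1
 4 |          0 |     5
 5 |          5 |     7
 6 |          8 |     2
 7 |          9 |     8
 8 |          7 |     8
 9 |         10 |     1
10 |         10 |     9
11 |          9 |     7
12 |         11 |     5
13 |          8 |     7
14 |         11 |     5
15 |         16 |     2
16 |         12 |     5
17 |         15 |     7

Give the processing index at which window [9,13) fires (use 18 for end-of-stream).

17

i=0 t=1 v=8: → [0,4); WM=−∞
i=1 t=2 v=4: → [0,4); WM=−∞
i=2 t=3 v=9: → [3,7),[0,4); WM=2
i=3 t=5 v=1: → [3,7); WM=2
i=4 t=0 v=5: DROP (t<2-1); WM=2
i=5 t=5 v=7: → [3,7); WM=4; [0,4) fires=9
i=6 t=8 v=2: → [6,10); WM=4
i=7 t=9 v=8: → [9,13),[6,10); WM=4
i=8 t=7 v=8: → [6,10); WM=8; [3,7) fires=9
i=9 t=10 v=1: → [9,13); WM=8
i=10 t=10 v=9: → [9,13); WM=8
i=11 t=9 v=7: → [9,13),[6,10); WM=9
i=12 t=11 v=5: → [9,13); WM=9
i=13 t=8 v=7: → [6,10); WM=9
i=14 t=11 v=5: → [9,13); WM=10; [6,10) fires=8
i=15 t=16 v=2: → [15,19); WM=10
i=16 t=12 v=5: → [12,16),[9,13); WM=10
i=17 t=15 v=7: → [15,19),[12,16); WM=15; [9,13) fires=9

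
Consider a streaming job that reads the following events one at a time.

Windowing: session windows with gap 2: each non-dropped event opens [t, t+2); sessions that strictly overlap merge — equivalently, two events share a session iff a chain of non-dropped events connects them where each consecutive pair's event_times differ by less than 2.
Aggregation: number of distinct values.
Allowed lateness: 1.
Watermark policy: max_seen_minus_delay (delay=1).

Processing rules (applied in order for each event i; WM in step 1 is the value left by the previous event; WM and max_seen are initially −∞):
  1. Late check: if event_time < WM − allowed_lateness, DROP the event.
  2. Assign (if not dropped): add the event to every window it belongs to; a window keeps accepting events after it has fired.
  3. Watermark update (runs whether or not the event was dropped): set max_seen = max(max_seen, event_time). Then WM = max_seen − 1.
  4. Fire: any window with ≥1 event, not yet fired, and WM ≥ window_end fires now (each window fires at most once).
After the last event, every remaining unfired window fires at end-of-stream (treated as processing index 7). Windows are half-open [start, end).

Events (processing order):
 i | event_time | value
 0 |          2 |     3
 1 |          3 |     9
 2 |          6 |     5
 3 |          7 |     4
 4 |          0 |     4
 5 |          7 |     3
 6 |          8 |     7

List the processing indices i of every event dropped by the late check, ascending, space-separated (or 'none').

i=0 t=2 v=3: → [2,4); WM=1
i=1 t=3 v=9: → [2,5); WM=2
i=2 t=6 v=5: → [6,8); WM=5
i=3 t=7 v=4: → [6,9); WM=6
i=4 t=0 v=4: DROP (t<6-1); WM=6
i=5 t=7 v=3: → [6,9); WM=6
i=6 t=8 v=7: → [6,10); WM=7

4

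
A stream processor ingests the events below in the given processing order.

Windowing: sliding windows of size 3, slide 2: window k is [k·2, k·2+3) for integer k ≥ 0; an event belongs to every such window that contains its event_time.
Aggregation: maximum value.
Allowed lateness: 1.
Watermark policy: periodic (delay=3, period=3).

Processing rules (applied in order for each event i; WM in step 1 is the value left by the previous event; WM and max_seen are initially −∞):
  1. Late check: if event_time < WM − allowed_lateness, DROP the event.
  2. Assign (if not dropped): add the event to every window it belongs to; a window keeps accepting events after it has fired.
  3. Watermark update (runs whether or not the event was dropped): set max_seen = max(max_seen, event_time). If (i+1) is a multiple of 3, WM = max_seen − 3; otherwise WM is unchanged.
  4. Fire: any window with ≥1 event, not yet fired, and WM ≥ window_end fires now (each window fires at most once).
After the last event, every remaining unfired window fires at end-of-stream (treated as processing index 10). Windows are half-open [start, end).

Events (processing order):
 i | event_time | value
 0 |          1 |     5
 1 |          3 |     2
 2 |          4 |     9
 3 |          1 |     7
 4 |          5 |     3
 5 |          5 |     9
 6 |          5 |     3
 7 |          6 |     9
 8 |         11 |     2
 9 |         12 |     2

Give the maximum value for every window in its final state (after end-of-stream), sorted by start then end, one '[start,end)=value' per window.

i=0 t=1 v=5: → [0,3); WM=−∞
i=1 t=3 v=2: → [2,5); WM=−∞
i=2 t=4 v=9: → [4,7),[2,5); WM=1
i=3 t=1 v=7: → [0,3); WM=1
i=4 t=5 v=3: → [4,7); WM=1
i=5 t=5 v=9: → [4,7); WM=2
i=6 t=5 v=3: → [4,7); WM=2
i=7 t=6 v=9: → [6,9),[4,7); WM=2
i=8 t=11 v=2: → [10,13); WM=8; [0,3) fires=7 [2,5) fires=9 [4,7) fires=9
i=9 t=12 v=2: → [12,15),[10,13); WM=8

[0,3)=7 [2,5)=9 [4,7)=9 [6,9)=9 [10,13)=2 [12,15)=2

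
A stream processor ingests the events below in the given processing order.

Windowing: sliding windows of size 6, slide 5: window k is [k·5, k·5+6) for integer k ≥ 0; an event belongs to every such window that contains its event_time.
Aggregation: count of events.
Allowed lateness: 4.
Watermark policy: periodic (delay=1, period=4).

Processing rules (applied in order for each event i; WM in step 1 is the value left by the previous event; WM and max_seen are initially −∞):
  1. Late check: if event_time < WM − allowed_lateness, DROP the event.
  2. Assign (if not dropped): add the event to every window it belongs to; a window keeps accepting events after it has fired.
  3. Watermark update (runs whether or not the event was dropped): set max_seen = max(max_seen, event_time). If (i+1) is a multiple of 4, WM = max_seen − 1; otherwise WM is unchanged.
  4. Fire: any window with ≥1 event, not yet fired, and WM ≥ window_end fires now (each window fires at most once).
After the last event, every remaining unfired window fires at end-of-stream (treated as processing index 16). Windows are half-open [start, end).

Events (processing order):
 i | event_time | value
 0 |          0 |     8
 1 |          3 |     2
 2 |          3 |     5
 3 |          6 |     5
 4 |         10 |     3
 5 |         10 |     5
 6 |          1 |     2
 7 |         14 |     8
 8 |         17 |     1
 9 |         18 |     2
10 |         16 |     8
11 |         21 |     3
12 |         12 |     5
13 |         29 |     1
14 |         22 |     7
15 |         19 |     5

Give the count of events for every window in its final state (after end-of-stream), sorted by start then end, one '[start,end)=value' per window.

[0,6)=4 [5,11)=3 [10,16)=3 [15,21)=4 [20,26)=2 [25,31)=1

i=0 t=0 v=8: → [0,6); WM=−∞
i=1 t=3 v=2: → [0,6); WM=−∞
i=2 t=3 v=5: → [0,6); WM=−∞
i=3 t=6 v=5: → [5,11); WM=5
i=4 t=10 v=3: → [10,16),[5,11); WM=5
i=5 t=10 v=5: → [10,16),[5,11); WM=5
i=6 t=1 v=2: → [0,6); WM=5
i=7 t=14 v=8: → [10,16); WM=13; [0,6) fires=4 [5,11) fires=3
i=8 t=17 v=1: → [15,21); WM=13
i=9 t=18 v=2: → [15,21); WM=13
i=10 t=16 v=8: → [15,21); WM=13
i=11 t=21 v=3: → [20,26); WM=20; [10,16) fires=3
i=12 t=12 v=5: DROP (t<20-4); WM=20
i=13 t=29 v=1: → [25,31); WM=20
i=14 t=22 v=7: → [20,26); WM=20
i=15 t=19 v=5: → [15,21); WM=28; [15,21) fires=4 [20,26) fires=2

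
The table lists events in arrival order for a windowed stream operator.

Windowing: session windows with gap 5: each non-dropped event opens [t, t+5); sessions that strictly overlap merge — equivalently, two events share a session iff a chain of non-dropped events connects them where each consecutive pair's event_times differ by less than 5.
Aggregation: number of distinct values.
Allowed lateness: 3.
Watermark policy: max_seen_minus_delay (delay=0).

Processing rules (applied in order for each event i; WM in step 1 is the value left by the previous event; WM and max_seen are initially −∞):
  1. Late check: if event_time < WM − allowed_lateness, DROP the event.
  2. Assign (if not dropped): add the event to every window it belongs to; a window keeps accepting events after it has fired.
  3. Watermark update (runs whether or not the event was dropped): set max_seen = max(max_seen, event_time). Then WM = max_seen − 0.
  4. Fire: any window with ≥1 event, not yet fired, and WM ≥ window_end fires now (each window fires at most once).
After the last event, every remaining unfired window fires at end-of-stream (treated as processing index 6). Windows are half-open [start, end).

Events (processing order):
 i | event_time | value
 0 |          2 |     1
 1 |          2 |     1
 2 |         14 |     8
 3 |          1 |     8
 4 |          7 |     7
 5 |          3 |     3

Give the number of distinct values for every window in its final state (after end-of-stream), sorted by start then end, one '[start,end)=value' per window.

i=0 t=2 v=1: → [2,7); WM=2
i=1 t=2 v=1: → [2,7); WM=2
i=2 t=14 v=8: → [14,19); WM=14
i=3 t=1 v=8: DROP (t<14-3); WM=14
i=4 t=7 v=7: DROP (t<14-3); WM=14
i=5 t=3 v=3: DROP (t<14-3); WM=14

[2,7)=1 [14,19)=1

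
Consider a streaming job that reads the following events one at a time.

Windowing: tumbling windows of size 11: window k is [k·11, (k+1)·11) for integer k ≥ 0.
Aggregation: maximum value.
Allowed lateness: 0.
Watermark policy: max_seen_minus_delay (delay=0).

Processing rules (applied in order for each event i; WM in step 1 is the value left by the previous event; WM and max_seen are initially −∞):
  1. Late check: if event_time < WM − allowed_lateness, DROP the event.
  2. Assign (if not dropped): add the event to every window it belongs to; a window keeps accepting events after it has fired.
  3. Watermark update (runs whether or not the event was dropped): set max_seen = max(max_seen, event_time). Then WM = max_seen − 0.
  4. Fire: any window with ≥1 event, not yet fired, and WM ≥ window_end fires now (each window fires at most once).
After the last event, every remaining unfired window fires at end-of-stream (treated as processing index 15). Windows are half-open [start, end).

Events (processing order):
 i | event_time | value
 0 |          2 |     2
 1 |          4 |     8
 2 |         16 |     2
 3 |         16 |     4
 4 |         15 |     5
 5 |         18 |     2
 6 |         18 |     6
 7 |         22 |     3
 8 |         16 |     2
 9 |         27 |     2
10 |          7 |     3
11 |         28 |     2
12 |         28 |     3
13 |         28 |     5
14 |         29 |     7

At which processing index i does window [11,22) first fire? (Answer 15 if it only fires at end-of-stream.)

7

i=0 t=2 v=2: → [0,11); WM=2
i=1 t=4 v=8: → [0,11); WM=4
i=2 t=16 v=2: → [11,22); WM=16; [0,11) fires=8
i=3 t=16 v=4: → [11,22); WM=16
i=4 t=15 v=5: DROP (t<16-0); WM=16
i=5 t=18 v=2: → [11,22); WM=18
i=6 t=18 v=6: → [11,22); WM=18
i=7 t=22 v=3: → [22,33); WM=22; [11,22) fires=6
i=8 t=16 v=2: DROP (t<22-0); WM=22
i=9 t=27 v=2: → [22,33); WM=27
i=10 t=7 v=3: DROP (t<27-0); WM=27
i=11 t=28 v=2: → [22,33); WM=28
i=12 t=28 v=3: → [22,33); WM=28
i=13 t=28 v=5: → [22,33); WM=28
i=14 t=29 v=7: → [22,33); WM=29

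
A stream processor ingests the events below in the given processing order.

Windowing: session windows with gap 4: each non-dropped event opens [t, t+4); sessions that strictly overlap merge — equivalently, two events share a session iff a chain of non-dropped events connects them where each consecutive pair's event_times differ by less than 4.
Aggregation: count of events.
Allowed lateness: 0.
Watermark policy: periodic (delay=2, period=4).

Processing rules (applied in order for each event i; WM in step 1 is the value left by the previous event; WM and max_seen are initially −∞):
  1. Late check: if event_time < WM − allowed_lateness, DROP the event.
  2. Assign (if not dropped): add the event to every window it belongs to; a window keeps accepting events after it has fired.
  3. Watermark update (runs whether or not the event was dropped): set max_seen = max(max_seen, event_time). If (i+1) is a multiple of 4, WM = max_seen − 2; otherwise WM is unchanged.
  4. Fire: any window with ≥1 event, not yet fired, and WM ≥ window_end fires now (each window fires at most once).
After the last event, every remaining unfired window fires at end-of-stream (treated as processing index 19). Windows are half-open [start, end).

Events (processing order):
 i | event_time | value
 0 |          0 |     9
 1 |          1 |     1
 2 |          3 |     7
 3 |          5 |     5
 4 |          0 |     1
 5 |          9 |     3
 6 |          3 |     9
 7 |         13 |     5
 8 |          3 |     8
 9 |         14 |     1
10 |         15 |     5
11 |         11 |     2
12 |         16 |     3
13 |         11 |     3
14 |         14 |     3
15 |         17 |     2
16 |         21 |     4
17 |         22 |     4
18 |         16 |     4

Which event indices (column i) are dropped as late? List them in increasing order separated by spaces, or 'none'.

i=0 t=0 v=9: → [0,4); WM=−∞
i=1 t=1 v=1: → [0,5); WM=−∞
i=2 t=3 v=7: → [0,7); WM=−∞
i=3 t=5 v=5: → [0,9); WM=3
i=4 t=0 v=1: DROP (t<3-0); WM=3
i=5 t=9 v=3: → [9,13); WM=3
i=6 t=3 v=9: → [0,9); WM=3
i=7 t=13 v=5: → [13,17); WM=11
i=8 t=3 v=8: DROP (t<11-0); WM=11
i=9 t=14 v=1: → [13,18); WM=11
i=10 t=15 v=5: → [13,19); WM=11
i=11 t=11 v=2: → [9,19); WM=13
i=12 t=16 v=3: → [9,20); WM=13
i=13 t=11 v=3: DROP (t<13-0); WM=13
i=14 t=14 v=3: → [9,20); WM=13
i=15 t=17 v=2: → [9,21); WM=15
i=16 t=21 v=4: → [21,25); WM=15
i=17 t=22 v=4: → [21,26); WM=15
i=18 t=16 v=4: → [9,21); WM=15

4 8 13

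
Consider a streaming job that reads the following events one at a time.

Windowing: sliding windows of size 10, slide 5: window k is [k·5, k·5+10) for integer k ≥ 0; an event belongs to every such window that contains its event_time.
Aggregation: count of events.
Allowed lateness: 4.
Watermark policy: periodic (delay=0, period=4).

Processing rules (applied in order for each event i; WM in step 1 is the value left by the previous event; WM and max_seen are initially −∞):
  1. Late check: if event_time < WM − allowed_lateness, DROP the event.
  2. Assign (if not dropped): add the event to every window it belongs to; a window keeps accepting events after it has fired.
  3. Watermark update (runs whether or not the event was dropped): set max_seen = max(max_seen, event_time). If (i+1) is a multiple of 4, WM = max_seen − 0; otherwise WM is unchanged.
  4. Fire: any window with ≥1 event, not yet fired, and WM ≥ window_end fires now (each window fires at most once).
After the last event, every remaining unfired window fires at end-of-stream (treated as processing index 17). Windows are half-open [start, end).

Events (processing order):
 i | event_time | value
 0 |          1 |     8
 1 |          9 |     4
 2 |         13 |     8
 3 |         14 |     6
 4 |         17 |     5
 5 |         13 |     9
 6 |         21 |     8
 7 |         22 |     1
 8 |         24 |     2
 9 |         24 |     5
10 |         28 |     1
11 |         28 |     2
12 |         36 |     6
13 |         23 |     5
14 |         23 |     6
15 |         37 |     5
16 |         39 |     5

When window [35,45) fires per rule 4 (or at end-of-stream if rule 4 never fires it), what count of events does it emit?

i=0 t=1 v=8: → [0,10); WM=−∞
i=1 t=9 v=4: → [5,15),[0,10); WM=−∞
i=2 t=13 v=8: → [10,20),[5,15); WM=−∞
i=3 t=14 v=6: → [10,20),[5,15); WM=14; [0,10) fires=2
i=4 t=17 v=5: → [15,25),[10,20); WM=14
i=5 t=13 v=9: → [10,20),[5,15); WM=14
i=6 t=21 v=8: → [20,30),[15,25); WM=14
i=7 t=22 v=1: → [20,30),[15,25); WM=22; [5,15) fires=4 [10,20) fires=4
i=8 t=24 v=2: → [20,30),[15,25); WM=22
i=9 t=24 v=5: → [20,30),[15,25); WM=22
i=10 t=28 v=1: → [25,35),[20,30); WM=22
i=11 t=28 v=2: → [25,35),[20,30); WM=28; [15,25) fires=5
i=12 t=36 v=6: → [35,45),[30,40); WM=28
i=13 t=23 v=5: DROP (t<28-4); WM=28
i=14 t=23 v=6: DROP (t<28-4); WM=28
i=15 t=37 v=5: → [35,45),[30,40); WM=37; [20,30) fires=6 [25,35) fires=2
i=16 t=39 v=5: → [35,45),[30,40); WM=37

3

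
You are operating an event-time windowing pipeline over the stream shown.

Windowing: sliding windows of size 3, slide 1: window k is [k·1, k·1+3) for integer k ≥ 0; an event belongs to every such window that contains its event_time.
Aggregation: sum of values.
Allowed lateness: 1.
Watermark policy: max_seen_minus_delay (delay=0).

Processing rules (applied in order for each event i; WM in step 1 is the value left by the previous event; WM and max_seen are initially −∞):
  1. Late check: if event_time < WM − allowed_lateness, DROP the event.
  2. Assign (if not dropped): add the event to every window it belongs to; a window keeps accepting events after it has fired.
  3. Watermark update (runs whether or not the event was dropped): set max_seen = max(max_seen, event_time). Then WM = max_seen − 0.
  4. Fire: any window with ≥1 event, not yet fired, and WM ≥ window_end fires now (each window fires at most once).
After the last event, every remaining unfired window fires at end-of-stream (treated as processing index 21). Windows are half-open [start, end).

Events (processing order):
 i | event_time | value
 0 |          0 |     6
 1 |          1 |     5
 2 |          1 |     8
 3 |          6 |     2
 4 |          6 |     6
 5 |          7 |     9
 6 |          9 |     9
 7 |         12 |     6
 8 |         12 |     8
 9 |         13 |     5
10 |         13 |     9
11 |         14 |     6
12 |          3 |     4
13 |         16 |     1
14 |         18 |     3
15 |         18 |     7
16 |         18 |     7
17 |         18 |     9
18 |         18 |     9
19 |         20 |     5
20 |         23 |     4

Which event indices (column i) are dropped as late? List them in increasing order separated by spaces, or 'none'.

i=0 t=0 v=6: → [0,3); WM=0
i=1 t=1 v=5: → [1,4),[0,3); WM=1
i=2 t=1 v=8: → [1,4),[0,3); WM=1
i=3 t=6 v=2: → [6,9),[5,8),[4,7); WM=6; [0,3) fires=19 [1,4) fires=13
i=4 t=6 v=6: → [6,9),[5,8),[4,7); WM=6
i=5 t=7 v=9: → [7,10),[6,9),[5,8); WM=7; [4,7) fires=8
i=6 t=9 v=9: → [9,12),[8,11),[7,10); WM=9; [5,8) fires=17 [6,9) fires=17
i=7 t=12 v=6: → [12,15),[11,14),[10,13); WM=12; [7,10) fires=18 [8,11) fires=9 [9,12) fires=9
i=8 t=12 v=8: → [12,15),[11,14),[10,13); WM=12
i=9 t=13 v=5: → [13,16),[12,15),[11,14); WM=13; [10,13) fires=14
i=10 t=13 v=9: → [13,16),[12,15),[11,14); WM=13
i=11 t=14 v=6: → [14,17),[13,16),[12,15); WM=14; [11,14) fires=28
i=12 t=3 v=4: DROP (t<14-1); WM=14
i=13 t=16 v=1: → [16,19),[15,18),[14,17); WM=16; [12,15) fires=34 [13,16) fires=20
i=14 t=18 v=3: → [18,21),[17,20),[16,19); WM=18; [14,17) fires=7 [15,18) fires=1
i=15 t=18 v=7: → [18,21),[17,20),[16,19); WM=18
i=16 t=18 v=7: → [18,21),[17,20),[16,19); WM=18
i=17 t=18 v=9: → [18,21),[17,20),[16,19); WM=18
i=18 t=18 v=9: → [18,21),[17,20),[16,19); WM=18
i=19 t=20 v=5: → [20,23),[19,22),[18,21); WM=20; [16,19) fires=36 [17,20) fires=35
i=20 t=23 v=4: → [23,26),[22,25),[21,24); WM=23; [18,21) fires=40 [19,22) fires=5 [20,23) fires=5

12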